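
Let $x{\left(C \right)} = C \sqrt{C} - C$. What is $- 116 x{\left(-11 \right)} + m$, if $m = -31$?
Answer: $-1307 + 1276 i \sqrt{11} \approx -1307.0 + 4232.0 i$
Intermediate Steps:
$x{\left(C \right)} = C^{\frac{3}{2}} - C$
$- 116 x{\left(-11 \right)} + m = - 116 \left(\left(-11\right)^{\frac{3}{2}} - -11\right) - 31 = - 116 \left(- 11 i \sqrt{11} + 11\right) - 31 = - 116 \left(11 - 11 i \sqrt{11}\right) - 31 = \left(-1276 + 1276 i \sqrt{11}\right) - 31 = -1307 + 1276 i \sqrt{11}$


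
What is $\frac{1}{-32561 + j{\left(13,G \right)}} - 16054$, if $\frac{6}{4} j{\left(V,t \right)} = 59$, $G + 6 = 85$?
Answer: $- \frac{1566308513}{97565} \approx -16054.0$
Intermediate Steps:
$G = 79$ ($G = -6 + 85 = 79$)
$j{\left(V,t \right)} = \frac{118}{3}$ ($j{\left(V,t \right)} = \frac{2}{3} \cdot 59 = \frac{118}{3}$)
$\frac{1}{-32561 + j{\left(13,G \right)}} - 16054 = \frac{1}{-32561 + \frac{118}{3}} - 16054 = \frac{1}{- \frac{97565}{3}} - 16054 = - \frac{3}{97565} - 16054 = - \frac{1566308513}{97565}$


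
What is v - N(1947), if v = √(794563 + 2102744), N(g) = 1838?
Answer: -1838 + 3*√321923 ≈ -135.85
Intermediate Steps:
v = 3*√321923 (v = √2897307 = 3*√321923 ≈ 1702.1)
v - N(1947) = 3*√321923 - 1*1838 = 3*√321923 - 1838 = -1838 + 3*√321923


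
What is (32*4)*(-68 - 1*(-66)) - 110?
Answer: -366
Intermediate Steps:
(32*4)*(-68 - 1*(-66)) - 110 = 128*(-68 + 66) - 110 = 128*(-2) - 110 = -256 - 110 = -366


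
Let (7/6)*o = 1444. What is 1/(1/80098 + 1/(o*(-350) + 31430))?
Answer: 8045243365/80418 ≈ 1.0004e+5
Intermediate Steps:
o = 8664/7 (o = (6/7)*1444 = 8664/7 ≈ 1237.7)
1/(1/80098 + 1/(o*(-350) + 31430)) = 1/(1/80098 + 1/((8664/7)*(-350) + 31430)) = 1/(1/80098 + 1/(-433200 + 31430)) = 1/(1/80098 + 1/(-401770)) = 1/(1/80098 - 1/401770) = 1/(80418/8045243365) = 8045243365/80418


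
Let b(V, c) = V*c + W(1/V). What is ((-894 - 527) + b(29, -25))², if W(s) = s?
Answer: 3872946289/841 ≈ 4.6052e+6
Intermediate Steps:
b(V, c) = 1/V + V*c (b(V, c) = V*c + 1/V = 1/V + V*c)
((-894 - 527) + b(29, -25))² = ((-894 - 527) + (1/29 + 29*(-25)))² = (-1421 + (1/29 - 725))² = (-1421 - 21024/29)² = (-62233/29)² = 3872946289/841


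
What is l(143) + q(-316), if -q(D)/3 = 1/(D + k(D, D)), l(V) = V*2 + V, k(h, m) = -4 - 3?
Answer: 138570/323 ≈ 429.01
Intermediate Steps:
k(h, m) = -7
l(V) = 3*V (l(V) = 2*V + V = 3*V)
q(D) = -3/(-7 + D) (q(D) = -3/(D - 7) = -3/(-7 + D))
l(143) + q(-316) = 3*143 - 3/(-7 - 316) = 429 - 3/(-323) = 429 - 3*(-1/323) = 429 + 3/323 = 138570/323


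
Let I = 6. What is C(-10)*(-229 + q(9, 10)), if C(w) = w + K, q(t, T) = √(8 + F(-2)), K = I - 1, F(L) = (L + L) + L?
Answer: 1145 - 5*√2 ≈ 1137.9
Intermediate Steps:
F(L) = 3*L (F(L) = 2*L + L = 3*L)
K = 5 (K = 6 - 1 = 5)
q(t, T) = √2 (q(t, T) = √(8 + 3*(-2)) = √(8 - 6) = √2)
C(w) = 5 + w (C(w) = w + 5 = 5 + w)
C(-10)*(-229 + q(9, 10)) = (5 - 10)*(-229 + √2) = -5*(-229 + √2) = 1145 - 5*√2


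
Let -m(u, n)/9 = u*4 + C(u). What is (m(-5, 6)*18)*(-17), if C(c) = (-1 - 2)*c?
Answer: -13770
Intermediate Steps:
C(c) = -3*c
m(u, n) = -9*u (m(u, n) = -9*(u*4 - 3*u) = -9*(4*u - 3*u) = -9*u)
(m(-5, 6)*18)*(-17) = (-9*(-5)*18)*(-17) = (45*18)*(-17) = 810*(-17) = -13770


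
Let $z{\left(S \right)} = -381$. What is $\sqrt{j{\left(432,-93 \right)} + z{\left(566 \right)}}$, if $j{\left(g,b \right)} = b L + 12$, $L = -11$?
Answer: $\sqrt{654} \approx 25.573$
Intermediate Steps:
$j{\left(g,b \right)} = 12 - 11 b$ ($j{\left(g,b \right)} = b \left(-11\right) + 12 = - 11 b + 12 = 12 - 11 b$)
$\sqrt{j{\left(432,-93 \right)} + z{\left(566 \right)}} = \sqrt{\left(12 - -1023\right) - 381} = \sqrt{\left(12 + 1023\right) - 381} = \sqrt{1035 - 381} = \sqrt{654}$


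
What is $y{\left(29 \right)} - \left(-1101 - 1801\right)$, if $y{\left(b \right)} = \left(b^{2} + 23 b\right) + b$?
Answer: $4439$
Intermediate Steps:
$y{\left(b \right)} = b^{2} + 24 b$
$y{\left(29 \right)} - \left(-1101 - 1801\right) = 29 \left(24 + 29\right) - \left(-1101 - 1801\right) = 29 \cdot 53 - \left(-1101 - 1801\right) = 1537 - -2902 = 1537 + 2902 = 4439$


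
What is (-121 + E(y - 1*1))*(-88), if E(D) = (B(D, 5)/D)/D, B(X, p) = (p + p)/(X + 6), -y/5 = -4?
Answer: 19219464/1805 ≈ 10648.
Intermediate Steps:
y = 20 (y = -5*(-4) = 20)
B(X, p) = 2*p/(6 + X) (B(X, p) = (2*p)/(6 + X) = 2*p/(6 + X))
E(D) = 10/(D²*(6 + D)) (E(D) = ((2*5/(6 + D))/D)/D = ((10/(6 + D))/D)/D = (10/(D*(6 + D)))/D = 10/(D²*(6 + D)))
(-121 + E(y - 1*1))*(-88) = (-121 + 10/((20 - 1*1)²*(6 + (20 - 1*1))))*(-88) = (-121 + 10/((20 - 1)²*(6 + (20 - 1))))*(-88) = (-121 + 10/(19²*(6 + 19)))*(-88) = (-121 + 10*(1/361)/25)*(-88) = (-121 + 10*(1/361)*(1/25))*(-88) = (-121 + 2/1805)*(-88) = -218403/1805*(-88) = 19219464/1805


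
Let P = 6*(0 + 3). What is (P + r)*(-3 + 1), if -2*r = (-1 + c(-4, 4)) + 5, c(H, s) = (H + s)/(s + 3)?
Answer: -32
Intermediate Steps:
c(H, s) = (H + s)/(3 + s)
r = -2 (r = -((-1 + (-4 + 4)/(3 + 4)) + 5)/2 = -((-1 + 0/7) + 5)/2 = -((-1 + (⅐)*0) + 5)/2 = -((-1 + 0) + 5)/2 = -(-1 + 5)/2 = -½*4 = -2)
P = 18 (P = 6*3 = 18)
(P + r)*(-3 + 1) = (18 - 2)*(-3 + 1) = 16*(-2) = -32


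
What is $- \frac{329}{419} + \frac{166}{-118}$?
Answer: $- \frac{54188}{24721} \approx -2.192$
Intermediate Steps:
$- \frac{329}{419} + \frac{166}{-118} = \left(-329\right) \frac{1}{419} + 166 \left(- \frac{1}{118}\right) = - \frac{329}{419} - \frac{83}{59} = - \frac{54188}{24721}$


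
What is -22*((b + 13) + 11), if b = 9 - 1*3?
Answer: -660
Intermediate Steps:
b = 6 (b = 9 - 3 = 6)
-22*((b + 13) + 11) = -22*((6 + 13) + 11) = -22*(19 + 11) = -22*30 = -660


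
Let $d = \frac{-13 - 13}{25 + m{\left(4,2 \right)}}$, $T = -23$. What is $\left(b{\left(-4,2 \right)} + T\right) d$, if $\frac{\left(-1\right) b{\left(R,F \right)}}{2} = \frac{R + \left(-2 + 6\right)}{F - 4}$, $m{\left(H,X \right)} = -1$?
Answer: $\frac{299}{12} \approx 24.917$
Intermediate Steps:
$d = - \frac{13}{12}$ ($d = \frac{-13 - 13}{25 - 1} = - \frac{26}{24} = \left(-26\right) \frac{1}{24} = - \frac{13}{12} \approx -1.0833$)
$b{\left(R,F \right)} = - \frac{2 \left(4 + R\right)}{-4 + F}$ ($b{\left(R,F \right)} = - 2 \frac{R + \left(-2 + 6\right)}{F - 4} = - 2 \frac{R + 4}{-4 + F} = - 2 \frac{4 + R}{-4 + F} = - \frac{2 \left(4 + R\right)}{-4 + F}$)
$\left(b{\left(-4,2 \right)} + T\right) d = \left(\frac{2 \left(-4 - -4\right)}{-4 + 2} - 23\right) \left(- \frac{13}{12}\right) = \left(\frac{2 \left(-4 + 4\right)}{-2} - 23\right) \left(- \frac{13}{12}\right) = \left(2 \left(- \frac{1}{2}\right) 0 - 23\right) \left(- \frac{13}{12}\right) = \left(0 - 23\right) \left(- \frac{13}{12}\right) = \left(-23\right) \left(- \frac{13}{12}\right) = \frac{299}{12}$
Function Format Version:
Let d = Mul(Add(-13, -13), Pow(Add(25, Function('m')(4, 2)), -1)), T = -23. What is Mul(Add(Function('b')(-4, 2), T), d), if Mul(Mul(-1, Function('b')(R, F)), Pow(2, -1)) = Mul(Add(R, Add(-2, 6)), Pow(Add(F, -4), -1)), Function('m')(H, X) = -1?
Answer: Rational(299, 12) ≈ 24.917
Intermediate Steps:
d = Rational(-13, 12) (d = Mul(Add(-13, -13), Pow(Add(25, -1), -1)) = Mul(-26, Pow(24, -1)) = Mul(-26, Rational(1, 24)) = Rational(-13, 12) ≈ -1.0833)
Function('b')(R, F) = Mul(-2, Pow(Add(-4, F), -1), Add(4, R)) (Function('b')(R, F) = Mul(-2, Mul(Add(R, Add(-2, 6)), Pow(Add(F, -4), -1))) = Mul(-2, Mul(Add(R, 4), Pow(Add(-4, F), -1))) = Mul(-2, Mul(Add(4, R), Pow(Add(-4, F), -1))) = Mul(-2, Mul(Pow(Add(-4, F), -1), Add(4, R))) = Mul(-2, Pow(Add(-4, F), -1), Add(4, R)))
Mul(Add(Function('b')(-4, 2), T), d) = Mul(Add(Mul(2, Pow(Add(-4, 2), -1), Add(-4, Mul(-1, -4))), -23), Rational(-13, 12)) = Mul(Add(Mul(2, Pow(-2, -1), Add(-4, 4)), -23), Rational(-13, 12)) = Mul(Add(Mul(2, Rational(-1, 2), 0), -23), Rational(-13, 12)) = Mul(Add(0, -23), Rational(-13, 12)) = Mul(-23, Rational(-13, 12)) = Rational(299, 12)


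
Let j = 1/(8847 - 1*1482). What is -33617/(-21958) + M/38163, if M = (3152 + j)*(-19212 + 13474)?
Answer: -2915459879622509/6171745929210 ≈ -472.39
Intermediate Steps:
j = 1/7365 (j = 1/(8847 - 1482) = 1/7365 ≈ 0.00013578)
M = -133204691978/7365 (M = (3152 + 1/7365)*(-19212 + 13474) = (23214481/7365)*(-5738) = -133204691978/7365 ≈ -1.8086e+7)
-33617/(-21958) + M/38163 = -33617/(-21958) - 133204691978/7365/38163 = -33617*(-1/21958) - 133204691978/7365*1/38163 = 33617/21958 - 133204691978/281070495 = -2915459879622509/6171745929210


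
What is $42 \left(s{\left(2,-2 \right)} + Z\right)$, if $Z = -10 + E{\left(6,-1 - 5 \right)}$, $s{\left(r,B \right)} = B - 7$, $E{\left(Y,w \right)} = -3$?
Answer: $-924$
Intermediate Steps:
$s{\left(r,B \right)} = -7 + B$
$Z = -13$ ($Z = -10 - 3 = -13$)
$42 \left(s{\left(2,-2 \right)} + Z\right) = 42 \left(\left(-7 - 2\right) - 13\right) = 42 \left(-9 - 13\right) = 42 \left(-22\right) = -924$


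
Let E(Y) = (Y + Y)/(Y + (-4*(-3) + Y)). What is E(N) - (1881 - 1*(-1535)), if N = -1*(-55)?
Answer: -208321/61 ≈ -3415.1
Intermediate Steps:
N = 55
E(Y) = 2*Y/(12 + 2*Y) (E(Y) = (2*Y)/(Y + (12 + Y)) = (2*Y)/(12 + 2*Y) = 2*Y/(12 + 2*Y))
E(N) - (1881 - 1*(-1535)) = 55/(6 + 55) - (1881 - 1*(-1535)) = 55/61 - (1881 + 1535) = 55*(1/61) - 1*3416 = 55/61 - 3416 = -208321/61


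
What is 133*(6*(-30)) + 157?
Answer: -23783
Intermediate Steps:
133*(6*(-30)) + 157 = 133*(-180) + 157 = -23940 + 157 = -23783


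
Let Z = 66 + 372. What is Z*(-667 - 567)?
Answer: -540492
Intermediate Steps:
Z = 438
Z*(-667 - 567) = 438*(-667 - 567) = 438*(-1234) = -540492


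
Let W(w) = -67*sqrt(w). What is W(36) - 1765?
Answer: -2167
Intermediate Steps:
W(36) - 1765 = -67*sqrt(36) - 1765 = -67*6 - 1765 = -402 - 1765 = -2167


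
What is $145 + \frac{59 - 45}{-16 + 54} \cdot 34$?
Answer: $\frac{2993}{19} \approx 157.53$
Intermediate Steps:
$145 + \frac{59 - 45}{-16 + 54} \cdot 34 = 145 + \frac{14}{38} \cdot 34 = 145 + 14 \cdot \frac{1}{38} \cdot 34 = 145 + \frac{7}{19} \cdot 34 = 145 + \frac{238}{19} = \frac{2993}{19}$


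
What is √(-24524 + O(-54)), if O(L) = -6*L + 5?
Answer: I*√24195 ≈ 155.55*I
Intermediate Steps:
O(L) = 5 - 6*L
√(-24524 + O(-54)) = √(-24524 + (5 - 6*(-54))) = √(-24524 + (5 + 324)) = √(-24524 + 329) = √(-24195) = I*√24195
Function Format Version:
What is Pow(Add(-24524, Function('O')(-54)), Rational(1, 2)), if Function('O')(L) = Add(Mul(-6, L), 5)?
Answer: Mul(I, Pow(24195, Rational(1, 2))) ≈ Mul(155.55, I)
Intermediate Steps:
Function('O')(L) = Add(5, Mul(-6, L))
Pow(Add(-24524, Function('O')(-54)), Rational(1, 2)) = Pow(Add(-24524, Add(5, Mul(-6, -54))), Rational(1, 2)) = Pow(Add(-24524, Add(5, 324)), Rational(1, 2)) = Pow(Add(-24524, 329), Rational(1, 2)) = Pow(-24195, Rational(1, 2)) = Mul(I, Pow(24195, Rational(1, 2)))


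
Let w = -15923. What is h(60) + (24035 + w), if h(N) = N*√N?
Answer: 8112 + 120*√15 ≈ 8576.8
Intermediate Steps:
h(N) = N^(3/2)
h(60) + (24035 + w) = 60^(3/2) + (24035 - 15923) = 120*√15 + 8112 = 8112 + 120*√15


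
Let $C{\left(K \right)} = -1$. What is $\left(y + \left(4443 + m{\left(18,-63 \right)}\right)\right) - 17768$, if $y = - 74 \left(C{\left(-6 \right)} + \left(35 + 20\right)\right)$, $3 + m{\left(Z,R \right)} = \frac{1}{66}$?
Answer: $- \frac{1143383}{66} \approx -17324.0$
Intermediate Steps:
$m{\left(Z,R \right)} = - \frac{197}{66}$ ($m{\left(Z,R \right)} = -3 + \frac{1}{66} = - \frac{197}{66}$)
$y = -3996$ ($y = - 74 \left(-1 + \left(35 + 20\right)\right) = - 74 \left(-1 + 55\right) = \left(-74\right) 54 = -3996$)
$\left(y + \left(4443 + m{\left(18,-63 \right)}\right)\right) - 17768 = \left(-3996 + \left(4443 - \frac{197}{66}\right)\right) - 17768 = \left(-3996 + \frac{293041}{66}\right) - 17768 = \frac{29305}{66} - 17768 = - \frac{1143383}{66}$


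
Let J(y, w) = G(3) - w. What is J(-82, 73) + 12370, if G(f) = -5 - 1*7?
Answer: 12285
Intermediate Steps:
G(f) = -12 (G(f) = -5 - 7 = -12)
J(y, w) = -12 - w
J(-82, 73) + 12370 = (-12 - 1*73) + 12370 = (-12 - 73) + 12370 = -85 + 12370 = 12285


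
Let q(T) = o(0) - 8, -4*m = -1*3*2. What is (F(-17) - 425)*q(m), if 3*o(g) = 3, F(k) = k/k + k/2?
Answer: 6055/2 ≈ 3027.5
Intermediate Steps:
F(k) = 1 + k/2 (F(k) = 1 + k*(1/2) = 1 + k/2)
o(g) = 1 (o(g) = (1/3)*3 = 1)
m = 3/2 (m = -(-1*3)*2/4 = -(-3)*2/4 = -1/4*(-6) = 3/2 ≈ 1.5000)
q(T) = -7 (q(T) = 1 - 8 = -7)
(F(-17) - 425)*q(m) = ((1 + (1/2)*(-17)) - 425)*(-7) = ((1 - 17/2) - 425)*(-7) = (-15/2 - 425)*(-7) = -865/2*(-7) = 6055/2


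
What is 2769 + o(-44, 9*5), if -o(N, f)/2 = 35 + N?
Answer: 2787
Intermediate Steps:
o(N, f) = -70 - 2*N (o(N, f) = -2*(35 + N) = -70 - 2*N)
2769 + o(-44, 9*5) = 2769 + (-70 - 2*(-44)) = 2769 + (-70 + 88) = 2769 + 18 = 2787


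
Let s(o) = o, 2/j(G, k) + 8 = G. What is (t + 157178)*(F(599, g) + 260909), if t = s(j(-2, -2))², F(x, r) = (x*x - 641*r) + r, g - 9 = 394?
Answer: 284327215458/5 ≈ 5.6865e+10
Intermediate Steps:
g = 403 (g = 9 + 394 = 403)
j(G, k) = 2/(-8 + G)
F(x, r) = x² - 640*r (F(x, r) = (x² - 641*r) + r = x² - 640*r)
t = 1/25 (t = (2/(-8 - 2))² = (2/(-10))² = (2*(-⅒))² = (-⅕)² = 1/25 ≈ 0.040000)
(t + 157178)*(F(599, g) + 260909) = (1/25 + 157178)*((599² - 640*403) + 260909) = 3929451*((358801 - 257920) + 260909)/25 = 3929451*(100881 + 260909)/25 = (3929451/25)*361790 = 284327215458/5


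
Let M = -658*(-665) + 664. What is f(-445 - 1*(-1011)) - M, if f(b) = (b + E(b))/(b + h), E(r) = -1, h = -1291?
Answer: -63544043/145 ≈ -4.3824e+5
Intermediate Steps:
f(b) = (-1 + b)/(-1291 + b) (f(b) = (b - 1)/(b - 1291) = (-1 + b)/(-1291 + b))
M = 438234 (M = 437570 + 664 = 438234)
f(-445 - 1*(-1011)) - M = (-1 + (-445 - 1*(-1011)))/(-1291 + (-445 - 1*(-1011))) - 1*438234 = (-1 + (-445 + 1011))/(-1291 + (-445 + 1011)) - 438234 = (-1 + 566)/(-1291 + 566) - 438234 = 565/(-725) - 438234 = -1/725*565 - 438234 = -113/145 - 438234 = -63544043/145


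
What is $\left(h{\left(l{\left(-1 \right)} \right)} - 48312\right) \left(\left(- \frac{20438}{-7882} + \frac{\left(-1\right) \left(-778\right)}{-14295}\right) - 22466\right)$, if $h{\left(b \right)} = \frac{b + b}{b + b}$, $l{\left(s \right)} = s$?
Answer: $\frac{61138291723469293}{56336595} \approx 1.0852 \cdot 10^{9}$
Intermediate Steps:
$h{\left(b \right)} = 1$ ($h{\left(b \right)} = \frac{2 b}{2 b} = 2 b \frac{1}{2 b} = 1$)
$\left(h{\left(l{\left(-1 \right)} \right)} - 48312\right) \left(\left(- \frac{20438}{-7882} + \frac{\left(-1\right) \left(-778\right)}{-14295}\right) - 22466\right) = \left(1 - 48312\right) \left(\left(- \frac{20438}{-7882} + \frac{\left(-1\right) \left(-778\right)}{-14295}\right) - 22466\right) = - 48311 \left(\left(\left(-20438\right) \left(- \frac{1}{7882}\right) + 778 \left(- \frac{1}{14295}\right)\right) - 22466\right) = - 48311 \left(\left(\frac{10219}{3941} - \frac{778}{14295}\right) - 22466\right) = - 48311 \left(\frac{143014507}{56336595} - 22466\right) = \left(-48311\right) \left(- \frac{1265514928763}{56336595}\right) = \frac{61138291723469293}{56336595}$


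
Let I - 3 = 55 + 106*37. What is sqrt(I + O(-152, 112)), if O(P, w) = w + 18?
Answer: sqrt(4110) ≈ 64.109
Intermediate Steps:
I = 3980 (I = 3 + (55 + 106*37) = 3 + (55 + 3922) = 3 + 3977 = 3980)
O(P, w) = 18 + w
sqrt(I + O(-152, 112)) = sqrt(3980 + (18 + 112)) = sqrt(3980 + 130) = sqrt(4110)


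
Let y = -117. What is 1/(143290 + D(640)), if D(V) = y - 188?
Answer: 1/142985 ≈ 6.9937e-6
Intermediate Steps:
D(V) = -305 (D(V) = -117 - 188 = -305)
1/(143290 + D(640)) = 1/(143290 - 305) = 1/142985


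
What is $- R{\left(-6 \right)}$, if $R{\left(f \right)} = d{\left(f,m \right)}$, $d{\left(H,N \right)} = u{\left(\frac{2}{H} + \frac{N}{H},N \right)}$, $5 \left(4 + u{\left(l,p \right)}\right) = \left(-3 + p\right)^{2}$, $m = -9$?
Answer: $- \frac{124}{5} \approx -24.8$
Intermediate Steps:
$u{\left(l,p \right)} = -4 + \frac{\left(-3 + p\right)^{2}}{5}$
$d{\left(H,N \right)} = -4 + \frac{\left(-3 + N\right)^{2}}{5}$
$R{\left(f \right)} = \frac{124}{5}$ ($R{\left(f \right)} = -4 + \frac{\left(-3 - 9\right)^{2}}{5} = -4 + \frac{\left(-12\right)^{2}}{5} = -4 + \frac{1}{5} \cdot 144 = -4 + \frac{144}{5} = \frac{124}{5}$)
$- R{\left(-6 \right)} = \left(-1\right) \frac{124}{5} = - \frac{124}{5}$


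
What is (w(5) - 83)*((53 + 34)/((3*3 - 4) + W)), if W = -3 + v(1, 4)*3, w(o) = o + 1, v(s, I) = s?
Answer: -6699/5 ≈ -1339.8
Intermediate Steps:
w(o) = 1 + o
W = 0 (W = -3 + 1*3 = -3 + 3 = 0)
(w(5) - 83)*((53 + 34)/((3*3 - 4) + W)) = ((1 + 5) - 83)*((53 + 34)/((3*3 - 4) + 0)) = (6 - 83)*(87/((9 - 4) + 0)) = -6699/(5 + 0) = -6699/5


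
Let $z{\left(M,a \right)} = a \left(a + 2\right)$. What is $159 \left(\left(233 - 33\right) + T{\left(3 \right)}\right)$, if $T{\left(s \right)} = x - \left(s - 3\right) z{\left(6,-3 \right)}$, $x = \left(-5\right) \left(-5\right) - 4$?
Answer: $35139$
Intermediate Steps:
$z{\left(M,a \right)} = a \left(2 + a\right)$
$x = 21$ ($x = 25 - 4 = 21$)
$T{\left(s \right)} = 30 - 3 s$ ($T{\left(s \right)} = 21 - \left(s - 3\right) \left(- 3 \left(2 - 3\right)\right) = 21 - \left(-3 + s\right) \left(\left(-3\right) \left(-1\right)\right) = 21 - \left(-3 + s\right) 3 = 21 - \left(-9 + 3 s\right) = 30 - 3 s$)
$159 \left(\left(233 - 33\right) + T{\left(3 \right)}\right) = 159 \left(\left(233 - 33\right) + \left(30 - 9\right)\right) = 159 \left(200 + 21\right) = 159 \cdot 221 = 35139$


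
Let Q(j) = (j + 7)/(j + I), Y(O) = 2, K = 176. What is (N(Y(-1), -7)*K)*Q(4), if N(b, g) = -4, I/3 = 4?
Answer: -484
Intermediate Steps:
I = 12 (I = 3*4 = 12)
Q(j) = (7 + j)/(12 + j) (Q(j) = (j + 7)/(j + 12) = (7 + j)/(12 + j))
(N(Y(-1), -7)*K)*Q(4) = (-4*176)*((7 + 4)/(12 + 4)) = -704*11/16 = -484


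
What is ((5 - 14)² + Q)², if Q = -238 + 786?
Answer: 395641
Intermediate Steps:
Q = 548
((5 - 14)² + Q)² = ((5 - 14)² + 548)² = ((-9)² + 548)² = (81 + 548)² = 629² = 395641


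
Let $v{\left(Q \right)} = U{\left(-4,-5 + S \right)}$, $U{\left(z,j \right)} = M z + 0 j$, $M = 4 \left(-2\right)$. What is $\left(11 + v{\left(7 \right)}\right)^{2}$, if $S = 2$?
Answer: $1849$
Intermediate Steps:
$M = -8$
$U{\left(z,j \right)} = - 8 z$ ($U{\left(z,j \right)} = - 8 z + 0 j = - 8 z + 0 = - 8 z$)
$v{\left(Q \right)} = 32$ ($v{\left(Q \right)} = \left(-8\right) \left(-4\right) = 32$)
$\left(11 + v{\left(7 \right)}\right)^{2} = \left(11 + 32\right)^{2} = 43^{2} = 1849$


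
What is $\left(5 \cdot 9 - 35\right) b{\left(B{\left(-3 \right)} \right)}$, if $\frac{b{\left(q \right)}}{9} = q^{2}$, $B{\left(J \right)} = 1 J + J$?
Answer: $3240$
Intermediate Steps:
$B{\left(J \right)} = 2 J$ ($B{\left(J \right)} = J + J = 2 J$)
$b{\left(q \right)} = 9 q^{2}$
$\left(5 \cdot 9 - 35\right) b{\left(B{\left(-3 \right)} \right)} = \left(5 \cdot 9 - 35\right) 9 \left(2 \left(-3\right)\right)^{2} = \left(45 - 35\right) 9 \left(-6\right)^{2} = 10 \cdot 9 \cdot 36 = 10 \cdot 324 = 3240$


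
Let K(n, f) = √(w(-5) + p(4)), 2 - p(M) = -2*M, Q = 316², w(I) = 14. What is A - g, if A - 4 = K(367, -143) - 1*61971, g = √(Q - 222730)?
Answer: -61967 + 2*√6 - I*√122874 ≈ -61962.0 - 350.53*I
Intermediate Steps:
Q = 99856
p(M) = 2 + 2*M (p(M) = 2 - (-2)*M = 2 + 2*M)
K(n, f) = 2*√6 (K(n, f) = √(14 + (2 + 2*4)) = √(14 + (2 + 8)) = √(14 + 10) = √24 = 2*√6)
g = I*√122874 (g = √(99856 - 222730) = √(-122874) = I*√122874 ≈ 350.53*I)
A = -61967 + 2*√6 (A = 4 + (2*√6 - 1*61971) = 4 + (2*√6 - 61971) = 4 + (-61971 + 2*√6) = -61967 + 2*√6 ≈ -61962.)
A - g = (-61967 + 2*√6) - I*√122874 = -61967 + 2*√6 - I*√122874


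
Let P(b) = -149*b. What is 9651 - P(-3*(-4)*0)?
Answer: 9651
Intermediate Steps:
9651 - P(-3*(-4)*0) = 9651 - (-149)*-3*(-4)*0 = 9651 - (-149)*12*0 = 9651 - (-149)*0 = 9651 - 1*0 = 9651 + 0 = 9651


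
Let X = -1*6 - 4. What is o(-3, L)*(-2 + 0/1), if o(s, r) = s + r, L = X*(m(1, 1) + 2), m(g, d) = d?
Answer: 66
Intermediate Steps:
X = -10 (X = -6 - 4 = -10)
L = -30 (L = -10*(1 + 2) = -10*3 = -30)
o(s, r) = r + s
o(-3, L)*(-2 + 0/1) = (-30 - 3)*(-2 + 0/1) = -33*(-2 + 0*1) = -33*(-2 + 0) = -33*(-2) = 66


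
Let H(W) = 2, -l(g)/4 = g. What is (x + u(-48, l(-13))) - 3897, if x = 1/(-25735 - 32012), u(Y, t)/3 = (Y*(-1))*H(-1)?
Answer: -208408924/57747 ≈ -3609.0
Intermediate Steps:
l(g) = -4*g
u(Y, t) = -6*Y (u(Y, t) = 3*((Y*(-1))*2) = 3*(-Y*2) = 3*(-2*Y) = -6*Y)
x = -1/57747 (x = 1/(-57747) = -1/57747 ≈ -1.7317e-5)
(x + u(-48, l(-13))) - 3897 = (-1/57747 - 6*(-48)) - 3897 = (-1/57747 + 288) - 3897 = 16631135/57747 - 3897 = -208408924/57747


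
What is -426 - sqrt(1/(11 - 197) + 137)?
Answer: -426 - sqrt(4739466)/186 ≈ -437.70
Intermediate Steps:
-426 - sqrt(1/(11 - 197) + 137) = -426 - sqrt(1/(-186) + 137) = -426 - sqrt(-1/186 + 137) = -426 - sqrt(25481/186) = -426 - sqrt(4739466)/186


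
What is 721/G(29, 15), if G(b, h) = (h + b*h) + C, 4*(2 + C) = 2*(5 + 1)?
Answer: 721/451 ≈ 1.5987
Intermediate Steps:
C = 1 (C = -2 + (2*(5 + 1))/4 = -2 + (2*6)/4 = -2 + (¼)*12 = -2 + 3 = 1)
G(b, h) = 1 + h + b*h (G(b, h) = (h + b*h) + 1 = 1 + h + b*h)
721/G(29, 15) = 721/(1 + 15 + 29*15) = 721/(1 + 15 + 435) = 721/451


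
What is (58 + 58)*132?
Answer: 15312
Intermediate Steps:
(58 + 58)*132 = 116*132 = 15312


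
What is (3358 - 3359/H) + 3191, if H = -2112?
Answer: 13834847/2112 ≈ 6550.6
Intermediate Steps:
(3358 - 3359/H) + 3191 = (3358 - 3359/(-2112)) + 3191 = (3358 - 3359*(-1/2112)) + 3191 = (3358 + 3359/2112) + 3191 = 7095455/2112 + 3191 = 13834847/2112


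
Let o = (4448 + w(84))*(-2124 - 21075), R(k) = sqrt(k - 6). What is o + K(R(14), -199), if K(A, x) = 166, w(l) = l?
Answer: -105137702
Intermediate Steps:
R(k) = sqrt(-6 + k)
o = -105137868 (o = (4448 + 84)*(-2124 - 21075) = 4532*(-23199) = -105137868)
o + K(R(14), -199) = -105137868 + 166 = -105137702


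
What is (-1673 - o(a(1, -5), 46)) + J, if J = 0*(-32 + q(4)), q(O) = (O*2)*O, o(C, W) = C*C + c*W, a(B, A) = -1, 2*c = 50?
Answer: -2824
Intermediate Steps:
c = 25 (c = (½)*50 = 25)
o(C, W) = C² + 25*W (o(C, W) = C*C + 25*W = C² + 25*W)
q(O) = 2*O² (q(O) = (2*O)*O = 2*O²)
J = 0 (J = 0*(-32 + 2*4²) = 0*(-32 + 2*16) = 0*(-32 + 32) = 0*0 = 0)
(-1673 - o(a(1, -5), 46)) + J = (-1673 - ((-1)² + 25*46)) + 0 = (-1673 - (1 + 1150)) + 0 = (-1673 - 1*1151) + 0 = (-1673 - 1151) + 0 = -2824 + 0 = -2824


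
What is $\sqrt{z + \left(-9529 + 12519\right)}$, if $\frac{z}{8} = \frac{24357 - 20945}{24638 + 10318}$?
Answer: $\frac{\sqrt{25378477414}}{2913} \approx 54.688$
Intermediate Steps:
$z = \frac{6824}{8739}$ ($z = 8 \frac{24357 - 20945}{24638 + 10318} = 8 \cdot \frac{3412}{34956} = 8 \cdot 3412 \cdot \frac{1}{34956} = 8 \cdot \frac{853}{8739} = \frac{6824}{8739} \approx 0.78087$)
$\sqrt{z + \left(-9529 + 12519\right)} = \sqrt{\frac{6824}{8739} + \left(-9529 + 12519\right)} = \sqrt{\frac{6824}{8739} + 2990} = \sqrt{\frac{26136434}{8739}} = \frac{\sqrt{25378477414}}{2913}$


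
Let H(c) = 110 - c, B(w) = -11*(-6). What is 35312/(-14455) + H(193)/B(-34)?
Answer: -3530357/954030 ≈ -3.7005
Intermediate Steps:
B(w) = 66
35312/(-14455) + H(193)/B(-34) = 35312/(-14455) + (110 - 1*193)/66 = 35312*(-1/14455) + (110 - 193)*(1/66) = -35312/14455 - 83*1/66 = -35312/14455 - 83/66 = -3530357/954030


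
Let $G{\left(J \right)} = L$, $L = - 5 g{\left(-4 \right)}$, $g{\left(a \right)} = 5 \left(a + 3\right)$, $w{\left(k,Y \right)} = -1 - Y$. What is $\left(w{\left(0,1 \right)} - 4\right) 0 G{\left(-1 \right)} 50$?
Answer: $0$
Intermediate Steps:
$g{\left(a \right)} = 15 + 5 a$ ($g{\left(a \right)} = 5 \left(3 + a\right) = 15 + 5 a$)
$L = 25$ ($L = - 5 \left(15 + 5 \left(-4\right)\right) = - 5 \left(15 - 20\right) = \left(-5\right) \left(-5\right) = 25$)
$G{\left(J \right)} = 25$
$\left(w{\left(0,1 \right)} - 4\right) 0 G{\left(-1 \right)} 50 = \left(\left(-1 - 1\right) - 4\right) 0 \cdot 25 \cdot 50 = \left(-2 - 4\right) 0 \cdot 25 \cdot 50 = \left(-6\right) 0 \cdot 25 \cdot 50 = 0 \cdot 25 \cdot 50 = 0 \cdot 50 = 0$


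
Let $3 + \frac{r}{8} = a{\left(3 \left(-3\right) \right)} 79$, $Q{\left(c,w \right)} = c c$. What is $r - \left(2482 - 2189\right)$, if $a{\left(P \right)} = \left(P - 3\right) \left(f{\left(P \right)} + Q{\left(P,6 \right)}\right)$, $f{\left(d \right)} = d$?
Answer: $-546365$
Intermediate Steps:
$Q{\left(c,w \right)} = c^{2}$
$a{\left(P \right)} = \left(-3 + P\right) \left(P + P^{2}\right)$ ($a{\left(P \right)} = \left(P - 3\right) \left(P + P^{2}\right) = \left(-3 + P\right) \left(P + P^{2}\right)$)
$r = -546072$ ($r = -24 + 8 \cdot 3 \left(-3\right) \left(-3 + \left(3 \left(-3\right)\right)^{2} - 2 \cdot 3 \left(-3\right)\right) 79 = -24 + 8 - 9 \left(-3 + \left(-9\right)^{2} - -18\right) 79 = -24 + 8 - 9 \left(-3 + 81 + 18\right) 79 = -24 + 8 \left(-9\right) 96 \cdot 79 = -24 + 8 \left(\left(-864\right) 79\right) = -24 + 8 \left(-68256\right) = -24 - 546048 = -546072$)
$r - \left(2482 - 2189\right) = -546072 - \left(2482 - 2189\right) = -546072 - 293 = -546365$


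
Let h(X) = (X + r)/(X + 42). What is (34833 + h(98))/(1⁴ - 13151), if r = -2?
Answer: -1219179/460250 ≈ -2.6489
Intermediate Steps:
h(X) = (-2 + X)/(42 + X) (h(X) = (X - 2)/(X + 42) = (-2 + X)/(42 + X))
(34833 + h(98))/(1⁴ - 13151) = (34833 + (-2 + 98)/(42 + 98))/(1⁴ - 13151) = (34833 + 96/140)/(1 - 13151) = (34833 + (1/140)*96)/(-13150) = (34833 + 24/35)*(-1/13150) = (1219179/35)*(-1/13150) = -1219179/460250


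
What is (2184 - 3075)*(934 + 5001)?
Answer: -5288085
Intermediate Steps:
(2184 - 3075)*(934 + 5001) = -891*5935 = -5288085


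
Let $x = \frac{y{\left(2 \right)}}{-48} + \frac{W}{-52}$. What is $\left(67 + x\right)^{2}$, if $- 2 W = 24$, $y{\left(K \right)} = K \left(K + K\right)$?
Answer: $\frac{27363361}{6084} \approx 4497.6$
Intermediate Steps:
$y{\left(K \right)} = 2 K^{2}$ ($y{\left(K \right)} = K 2 K = 2 K^{2}$)
$W = -12$ ($W = \left(- \frac{1}{2}\right) 24 = -12$)
$x = \frac{5}{78}$ ($x = \frac{2 \cdot 2^{2}}{-48} - \frac{12}{-52} = 2 \cdot 4 \left(- \frac{1}{48}\right) - - \frac{3}{13} = 8 \left(- \frac{1}{48}\right) + \frac{3}{13} = - \frac{1}{6} + \frac{3}{13} = \frac{5}{78} \approx 0.064103$)
$\left(67 + x\right)^{2} = \left(67 + \frac{5}{78}\right)^{2} = \left(\frac{5231}{78}\right)^{2} = \frac{27363361}{6084}$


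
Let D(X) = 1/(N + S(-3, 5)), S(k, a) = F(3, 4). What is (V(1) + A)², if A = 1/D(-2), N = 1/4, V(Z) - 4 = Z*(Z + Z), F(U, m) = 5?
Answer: 2025/16 ≈ 126.56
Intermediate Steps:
V(Z) = 4 + 2*Z² (V(Z) = 4 + Z*(Z + Z) = 4 + Z*(2*Z) = 4 + 2*Z²)
N = ¼ ≈ 0.25000
S(k, a) = 5
D(X) = 4/21 (D(X) = 1/(¼ + 5) = 1/(21/4) = 4/21)
A = 21/4 (A = 1/(4/21) = 21/4 ≈ 5.2500)
(V(1) + A)² = ((4 + 2*1²) + 21/4)² = ((4 + 2*1) + 21/4)² = ((4 + 2) + 21/4)² = (6 + 21/4)² = (45/4)² = 2025/16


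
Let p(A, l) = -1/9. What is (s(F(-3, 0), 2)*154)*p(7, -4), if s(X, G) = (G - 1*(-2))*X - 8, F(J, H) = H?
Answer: 1232/9 ≈ 136.89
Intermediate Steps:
p(A, l) = -⅑ (p(A, l) = -1*⅑ = -⅑)
s(X, G) = -8 + X*(2 + G) (s(X, G) = (G + 2)*X - 8 = (2 + G)*X - 8 = X*(2 + G) - 8 = -8 + X*(2 + G))
(s(F(-3, 0), 2)*154)*p(7, -4) = ((-8 + 2*0 + 2*0)*154)*(-⅑) = ((-8 + 0 + 0)*154)*(-⅑) = -8*154*(-⅑) = -1232*(-⅑) = 1232/9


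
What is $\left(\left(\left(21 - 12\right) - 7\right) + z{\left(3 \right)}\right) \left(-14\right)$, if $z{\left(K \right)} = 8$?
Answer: $-140$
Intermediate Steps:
$\left(\left(\left(21 - 12\right) - 7\right) + z{\left(3 \right)}\right) \left(-14\right) = \left(\left(\left(21 - 12\right) - 7\right) + 8\right) \left(-14\right) = \left(\left(9 - 7\right) + 8\right) \left(-14\right) = \left(2 + 8\right) \left(-14\right) = 10 \left(-14\right) = -140$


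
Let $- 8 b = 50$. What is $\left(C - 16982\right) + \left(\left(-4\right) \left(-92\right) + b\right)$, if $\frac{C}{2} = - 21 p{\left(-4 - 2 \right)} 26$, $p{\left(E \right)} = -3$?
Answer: $- \frac{53377}{4} \approx -13344.0$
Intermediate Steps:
$b = - \frac{25}{4}$ ($b = \left(- \frac{1}{8}\right) 50 = - \frac{25}{4} \approx -6.25$)
$C = 3276$ ($C = 2 \left(-21\right) \left(-3\right) 26 = 2 \cdot 63 \cdot 26 = 2 \cdot 1638 = 3276$)
$\left(C - 16982\right) + \left(\left(-4\right) \left(-92\right) + b\right) = \left(3276 - 16982\right) - - \frac{1447}{4} = -13706 + \left(368 - \frac{25}{4}\right) = -13706 + \frac{1447}{4} = - \frac{53377}{4}$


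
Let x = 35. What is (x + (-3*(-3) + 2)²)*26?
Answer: 4056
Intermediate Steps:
(x + (-3*(-3) + 2)²)*26 = (35 + (-3*(-3) + 2)²)*26 = (35 + (9 + 2)²)*26 = (35 + 11²)*26 = (35 + 121)*26 = 156*26 = 4056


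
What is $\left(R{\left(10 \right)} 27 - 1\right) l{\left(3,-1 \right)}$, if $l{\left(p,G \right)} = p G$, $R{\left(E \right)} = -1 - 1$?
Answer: $165$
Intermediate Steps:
$R{\left(E \right)} = -2$
$l{\left(p,G \right)} = G p$
$\left(R{\left(10 \right)} 27 - 1\right) l{\left(3,-1 \right)} = \left(\left(-2\right) 27 - 1\right) \left(\left(-1\right) 3\right) = \left(-54 - 1\right) \left(-3\right) = \left(-55\right) \left(-3\right) = 165$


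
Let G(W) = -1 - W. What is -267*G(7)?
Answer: 2136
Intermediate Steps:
-267*G(7) = -267*(-1 - 1*7) = -267*(-1 - 7) = -267*(-8) = 2136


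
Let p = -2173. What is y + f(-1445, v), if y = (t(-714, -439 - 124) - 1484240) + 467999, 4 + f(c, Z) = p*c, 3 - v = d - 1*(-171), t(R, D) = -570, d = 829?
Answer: 2123170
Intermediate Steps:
v = -997 (v = 3 - (829 - 1*(-171)) = 3 - (829 + 171) = 3 - 1*1000 = 3 - 1000 = -997)
f(c, Z) = -4 - 2173*c
y = -1016811 (y = (-570 - 1484240) + 467999 = -1484810 + 467999 = -1016811)
y + f(-1445, v) = -1016811 + (-4 - 2173*(-1445)) = -1016811 + (-4 + 3139985) = -1016811 + 3139981 = 2123170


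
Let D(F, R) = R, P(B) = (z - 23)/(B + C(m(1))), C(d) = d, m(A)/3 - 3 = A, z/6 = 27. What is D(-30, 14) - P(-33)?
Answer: 433/21 ≈ 20.619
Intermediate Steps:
z = 162 (z = 6*27 = 162)
m(A) = 9 + 3*A
P(B) = 139/(12 + B) (P(B) = (162 - 23)/(B + (9 + 3*1)) = 139/(B + (9 + 3)) = 139/(B + 12) = 139/(12 + B))
D(-30, 14) - P(-33) = 14 - 139/(12 - 33) = 14 - 139/(-21) = 14 - 139*(-1)/21 = 14 - 1*(-139/21) = 14 + 139/21 = 433/21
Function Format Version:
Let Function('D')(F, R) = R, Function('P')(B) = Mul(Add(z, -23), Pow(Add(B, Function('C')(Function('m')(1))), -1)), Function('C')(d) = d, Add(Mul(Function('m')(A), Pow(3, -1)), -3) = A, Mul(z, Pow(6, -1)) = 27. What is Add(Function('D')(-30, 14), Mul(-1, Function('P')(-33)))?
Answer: Rational(433, 21) ≈ 20.619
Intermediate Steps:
z = 162 (z = Mul(6, 27) = 162)
Function('m')(A) = Add(9, Mul(3, A))
Function('P')(B) = Mul(139, Pow(Add(12, B), -1)) (Function('P')(B) = Mul(Add(162, -23), Pow(Add(B, Add(9, Mul(3, 1))), -1)) = Mul(139, Pow(Add(B, Add(9, 3)), -1)) = Mul(139, Pow(Add(B, 12), -1)) = Mul(139, Pow(Add(12, B), -1)))
Add(Function('D')(-30, 14), Mul(-1, Function('P')(-33))) = Add(14, Mul(-1, Mul(139, Pow(Add(12, -33), -1)))) = Add(14, Mul(-1, Mul(139, Pow(-21, -1)))) = Add(14, Mul(-1, Mul(139, Rational(-1, 21)))) = Add(14, Mul(-1, Rational(-139, 21))) = Add(14, Rational(139, 21)) = Rational(433, 21)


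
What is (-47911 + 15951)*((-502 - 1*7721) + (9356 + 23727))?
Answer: -794525600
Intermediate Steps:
(-47911 + 15951)*((-502 - 1*7721) + (9356 + 23727)) = -31960*((-502 - 7721) + 33083) = -31960*(-8223 + 33083) = -31960*24860 = -794525600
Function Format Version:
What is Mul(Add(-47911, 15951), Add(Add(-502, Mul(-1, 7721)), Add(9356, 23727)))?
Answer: -794525600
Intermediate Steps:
Mul(Add(-47911, 15951), Add(Add(-502, Mul(-1, 7721)), Add(9356, 23727))) = Mul(-31960, Add(Add(-502, -7721), 33083)) = Mul(-31960, Add(-8223, 33083)) = Mul(-31960, 24860) = -794525600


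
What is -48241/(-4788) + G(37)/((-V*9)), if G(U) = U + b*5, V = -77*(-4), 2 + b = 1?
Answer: 9299/924 ≈ 10.064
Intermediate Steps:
b = -1 (b = -2 + 1 = -1)
V = 308
G(U) = -5 + U (G(U) = U - 1*5 = U - 5 = -5 + U)
-48241/(-4788) + G(37)/((-V*9)) = -48241/(-4788) + (-5 + 37)/((-308*9)) = -48241*(-1/4788) + 32/((-1*2772)) = 2539/252 + 32/(-2772) = 2539/252 + 32*(-1/2772) = 2539/252 - 8/693 = 9299/924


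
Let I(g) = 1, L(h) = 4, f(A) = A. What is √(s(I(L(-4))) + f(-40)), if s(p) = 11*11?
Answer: 9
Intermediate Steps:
s(p) = 121
√(s(I(L(-4))) + f(-40)) = √(121 - 40) = √81 = 9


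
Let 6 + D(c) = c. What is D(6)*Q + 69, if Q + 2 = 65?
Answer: 69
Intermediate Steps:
Q = 63 (Q = -2 + 65 = 63)
D(c) = -6 + c
D(6)*Q + 69 = (-6 + 6)*63 + 69 = 0*63 + 69 = 0 + 69 = 69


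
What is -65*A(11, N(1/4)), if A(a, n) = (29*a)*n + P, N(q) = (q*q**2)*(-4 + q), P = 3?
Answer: 261105/256 ≈ 1019.9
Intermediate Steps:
N(q) = q**3*(-4 + q)
A(a, n) = 3 + 29*a*n (A(a, n) = (29*a)*n + 3 = 29*a*n + 3 = 3 + 29*a*n)
-65*A(11, N(1/4)) = -65*(3 + 29*11*((1/4)**3*(-4 + 1/4))) = -65*(3 + 29*11*((1/64)*(-15/4))) = -65*(3 + 29*11*(-15/256)) = -65*(3 - 4785/256) = -65*(-4017/256) = 261105/256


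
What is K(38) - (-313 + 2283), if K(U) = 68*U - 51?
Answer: 563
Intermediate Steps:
K(U) = -51 + 68*U
K(38) - (-313 + 2283) = (-51 + 68*38) - (-313 + 2283) = (-51 + 2584) - 1*1970 = 2533 - 1970 = 563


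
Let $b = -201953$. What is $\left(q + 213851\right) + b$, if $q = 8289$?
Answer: $20187$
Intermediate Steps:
$\left(q + 213851\right) + b = \left(8289 + 213851\right) - 201953 = 222140 - 201953 = 20187$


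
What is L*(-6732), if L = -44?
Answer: 296208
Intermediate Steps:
L*(-6732) = -44*(-6732) = 296208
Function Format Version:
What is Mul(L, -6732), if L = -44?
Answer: 296208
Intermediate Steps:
Mul(L, -6732) = Mul(-44, -6732) = 296208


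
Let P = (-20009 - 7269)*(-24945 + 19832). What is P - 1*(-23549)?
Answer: 139495963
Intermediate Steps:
P = 139472414 (P = -27278*(-5113) = 139472414)
P - 1*(-23549) = 139472414 - 1*(-23549) = 139472414 + 23549 = 139495963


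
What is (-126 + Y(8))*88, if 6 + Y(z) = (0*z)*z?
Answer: -11616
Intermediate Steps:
Y(z) = -6 (Y(z) = -6 + (0*z)*z = -6 + 0*z = -6 + 0 = -6)
(-126 + Y(8))*88 = (-126 - 6)*88 = -132*88 = -11616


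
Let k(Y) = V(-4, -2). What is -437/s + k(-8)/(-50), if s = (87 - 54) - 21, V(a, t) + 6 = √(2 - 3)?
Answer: -10889/300 - I/50 ≈ -36.297 - 0.02*I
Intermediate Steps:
V(a, t) = -6 + I (V(a, t) = -6 + √(2 - 3) = -6 + √(-1) = -6 + I)
k(Y) = -6 + I
s = 12 (s = 33 - 21 = 12)
-437/s + k(-8)/(-50) = -437/12 + (-6 + I)/(-50) = -437*1/12 + (-6 + I)*(-1/50) = -437/12 + (3/25 - I/50) = -10889/300 - I/50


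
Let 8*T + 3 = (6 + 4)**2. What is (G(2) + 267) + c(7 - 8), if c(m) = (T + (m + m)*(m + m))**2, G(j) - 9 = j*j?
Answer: 34561/64 ≈ 540.02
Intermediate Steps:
T = 97/8 (T = -3/8 + (6 + 4)**2/8 = -3/8 + (1/8)*10**2 = -3/8 + (1/8)*100 = -3/8 + 25/2 = 97/8 ≈ 12.125)
G(j) = 9 + j**2 (G(j) = 9 + j*j = 9 + j**2)
c(m) = (97/8 + 4*m**2)**2 (c(m) = (97/8 + (m + m)*(m + m))**2 = (97/8 + (2*m)*(2*m))**2 = (97/8 + 4*m**2)**2)
(G(2) + 267) + c(7 - 8) = ((9 + 2**2) + 267) + (97 + 32*(7 - 8)**2)**2/64 = ((9 + 4) + 267) + (97 + 32*(-1)**2)**2/64 = (13 + 267) + (97 + 32*1)**2/64 = 280 + (97 + 32)**2/64 = 280 + (1/64)*129**2 = 280 + (1/64)*16641 = 280 + 16641/64 = 34561/64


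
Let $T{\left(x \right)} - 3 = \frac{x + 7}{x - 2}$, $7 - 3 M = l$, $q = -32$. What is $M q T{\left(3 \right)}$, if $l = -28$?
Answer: $- \frac{14560}{3} \approx -4853.3$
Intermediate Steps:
$M = \frac{35}{3}$ ($M = \frac{7}{3} - - \frac{28}{3} = \frac{7}{3} + \frac{28}{3} = \frac{35}{3} \approx 11.667$)
$T{\left(x \right)} = 3 + \frac{7 + x}{-2 + x}$ ($T{\left(x \right)} = 3 + \frac{x + 7}{x - 2} = 3 + \frac{7 + x}{-2 + x}$)
$M q T{\left(3 \right)} = \frac{35}{3} \left(-32\right) \frac{1 + 4 \cdot 3}{-2 + 3} = - \frac{1120 \frac{1 + 12}{1}}{3} = - \frac{1120 \cdot 1 \cdot 13}{3} = \left(- \frac{1120}{3}\right) 13 = - \frac{14560}{3}$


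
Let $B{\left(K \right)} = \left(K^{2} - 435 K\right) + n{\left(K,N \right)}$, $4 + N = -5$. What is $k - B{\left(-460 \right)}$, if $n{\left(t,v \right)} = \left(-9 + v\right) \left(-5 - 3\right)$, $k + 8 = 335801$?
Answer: $-76051$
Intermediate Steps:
$k = 335793$ ($k = -8 + 335801 = 335793$)
$N = -9$ ($N = -4 - 5 = -9$)
$n{\left(t,v \right)} = 72 - 8 v$ ($n{\left(t,v \right)} = \left(-9 + v\right) \left(-8\right) = 72 - 8 v$)
$B{\left(K \right)} = 144 + K^{2} - 435 K$ ($B{\left(K \right)} = \left(K^{2} - 435 K\right) + \left(72 - -72\right) = \left(K^{2} - 435 K\right) + \left(72 + 72\right) = \left(K^{2} - 435 K\right) + 144 = 144 + K^{2} - 435 K$)
$k - B{\left(-460 \right)} = 335793 - \left(144 + \left(-460\right)^{2} - -200100\right) = 335793 - \left(144 + 211600 + 200100\right) = 335793 - 411844 = -76051$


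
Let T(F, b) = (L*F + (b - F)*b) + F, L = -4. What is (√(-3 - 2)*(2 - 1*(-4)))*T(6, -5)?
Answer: 222*I*√5 ≈ 496.41*I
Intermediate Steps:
T(F, b) = -3*F + b*(b - F) (T(F, b) = (-4*F + (b - F)*b) + F = (-4*F + b*(b - F)) + F = -3*F + b*(b - F))
(√(-3 - 2)*(2 - 1*(-4)))*T(6, -5) = (√(-3 - 2)*(2 - 1*(-4)))*((-5)² - 3*6 - 1*6*(-5)) = (√(-5)*(2 + 4))*(25 - 18 + 30) = ((I*√5)*6)*37 = (6*I*√5)*37 = 222*I*√5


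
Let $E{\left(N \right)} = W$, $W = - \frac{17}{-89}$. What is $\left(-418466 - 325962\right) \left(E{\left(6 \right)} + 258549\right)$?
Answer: $- \frac{17129941887784}{89} \approx -1.9247 \cdot 10^{11}$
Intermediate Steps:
$W = \frac{17}{89}$ ($W = \left(-17\right) \left(- \frac{1}{89}\right) = \frac{17}{89} \approx 0.19101$)
$E{\left(N \right)} = \frac{17}{89}$
$\left(-418466 - 325962\right) \left(E{\left(6 \right)} + 258549\right) = \left(-418466 - 325962\right) \left(\frac{17}{89} + 258549\right) = \left(-744428\right) \frac{23010878}{89} = - \frac{17129941887784}{89}$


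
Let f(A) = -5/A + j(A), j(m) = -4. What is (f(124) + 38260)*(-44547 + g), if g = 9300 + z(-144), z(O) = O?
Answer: -167885666949/124 ≈ -1.3539e+9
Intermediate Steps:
g = 9156 (g = 9300 - 144 = 9156)
f(A) = -4 - 5/A (f(A) = -5/A - 4 = -4 - 5/A)
(f(124) + 38260)*(-44547 + g) = ((-4 - 5/124) + 38260)*(-44547 + 9156) = ((-4 - 5*1/124) + 38260)*(-35391) = ((-4 - 5/124) + 38260)*(-35391) = (-501/124 + 38260)*(-35391) = (4743739/124)*(-35391) = -167885666949/124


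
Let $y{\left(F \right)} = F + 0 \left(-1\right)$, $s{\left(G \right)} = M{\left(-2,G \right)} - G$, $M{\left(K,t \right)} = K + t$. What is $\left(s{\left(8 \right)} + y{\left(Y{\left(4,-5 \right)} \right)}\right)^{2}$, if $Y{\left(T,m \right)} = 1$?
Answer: $1$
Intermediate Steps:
$s{\left(G \right)} = -2$ ($s{\left(G \right)} = \left(-2 + G\right) - G = -2$)
$y{\left(F \right)} = F$ ($y{\left(F \right)} = F + 0 = F$)
$\left(s{\left(8 \right)} + y{\left(Y{\left(4,-5 \right)} \right)}\right)^{2} = \left(-2 + 1\right)^{2} = \left(-1\right)^{2} = 1$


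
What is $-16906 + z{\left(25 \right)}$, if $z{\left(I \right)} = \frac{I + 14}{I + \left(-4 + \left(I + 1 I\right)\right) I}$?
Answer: $- \frac{19864511}{1175} \approx -16906.0$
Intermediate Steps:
$z{\left(I \right)} = \frac{14 + I}{I + I \left(-4 + 2 I\right)}$ ($z{\left(I \right)} = \frac{14 + I}{I + \left(-4 + \left(I + I\right)\right) I} = \frac{14 + I}{I + \left(-4 + 2 I\right) I} = \frac{14 + I}{I + I \left(-4 + 2 I\right)}$)
$-16906 + z{\left(25 \right)} = -16906 + \frac{14 + 25}{25 \left(-3 + 2 \cdot 25\right)} = -16906 + \frac{1}{25} \frac{1}{-3 + 50} \cdot 39 = -16906 + \frac{1}{25} \cdot \frac{1}{47} \cdot 39 = -16906 + \frac{39}{1175} = - \frac{19864511}{1175}$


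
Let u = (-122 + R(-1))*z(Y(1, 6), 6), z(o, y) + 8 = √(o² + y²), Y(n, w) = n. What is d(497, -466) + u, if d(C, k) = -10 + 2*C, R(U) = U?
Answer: 1968 - 123*√37 ≈ 1219.8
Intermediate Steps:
z(o, y) = -8 + √(o² + y²)
u = 984 - 123*√37 (u = (-122 - 1)*(-8 + √(1² + 6²)) = -123*(-8 + √(1 + 36)) = -123*(-8 + √37) = 984 - 123*√37 ≈ 235.82)
d(497, -466) + u = (-10 + 2*497) + (984 - 123*√37) = (-10 + 994) + (984 - 123*√37) = 984 + (984 - 123*√37) = 1968 - 123*√37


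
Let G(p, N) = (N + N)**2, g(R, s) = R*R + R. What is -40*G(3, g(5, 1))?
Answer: -144000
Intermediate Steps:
g(R, s) = R + R**2 (g(R, s) = R**2 + R = R + R**2)
G(p, N) = 4*N**2 (G(p, N) = (2*N)**2 = 4*N**2)
-40*G(3, g(5, 1)) = -160*(5*(1 + 5))**2 = -160*(5*6)**2 = -160*30**2 = -160*900 = -40*3600 = -144000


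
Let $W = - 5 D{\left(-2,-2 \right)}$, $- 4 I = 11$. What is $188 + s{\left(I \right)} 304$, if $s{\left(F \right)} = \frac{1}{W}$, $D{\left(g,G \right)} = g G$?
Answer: $\frac{864}{5} \approx 172.8$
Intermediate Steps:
$I = - \frac{11}{4}$ ($I = \left(- \frac{1}{4}\right) 11 = - \frac{11}{4} \approx -2.75$)
$D{\left(g,G \right)} = G g$
$W = -20$ ($W = - 5 \left(\left(-2\right) \left(-2\right)\right) = \left(-5\right) 4 = -20$)
$s{\left(F \right)} = - \frac{1}{20}$ ($s{\left(F \right)} = \frac{1}{-20} = - \frac{1}{20}$)
$188 + s{\left(I \right)} 304 = 188 - \frac{76}{5} = \frac{864}{5}$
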